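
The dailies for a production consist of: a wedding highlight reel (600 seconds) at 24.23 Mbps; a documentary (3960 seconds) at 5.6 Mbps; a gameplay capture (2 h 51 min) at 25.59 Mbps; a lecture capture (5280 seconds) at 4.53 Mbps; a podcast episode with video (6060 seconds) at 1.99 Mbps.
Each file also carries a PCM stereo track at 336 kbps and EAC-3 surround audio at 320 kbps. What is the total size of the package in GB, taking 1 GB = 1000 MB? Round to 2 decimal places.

Audio total: 336 + 320 = 656 kbps = 0.656 Mbps.
wedding highlight reel: 24.886 Mbps × 600 s = 14931.6 Mb
documentary: 6.256 Mbps × 3960 s = 24773.8 Mb
gameplay capture: 26.246 Mbps × 10260 s = 269284.0 Mb
lecture capture: 5.186 Mbps × 5280 s = 27382.1 Mb
podcast episode with video: 2.646 Mbps × 6060 s = 16034.8 Mb
Total: 352406.2 Mb = 44050.8 MB.
= 44.05 GB.

44.05 GB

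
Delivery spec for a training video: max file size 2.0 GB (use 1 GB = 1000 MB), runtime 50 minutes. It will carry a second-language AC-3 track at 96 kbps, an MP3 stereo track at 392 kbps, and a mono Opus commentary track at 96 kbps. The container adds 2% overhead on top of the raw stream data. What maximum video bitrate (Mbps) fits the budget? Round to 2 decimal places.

4.64 Mbps

Budget: 2.0 GB = 16000.0 Mb.
Stream payload after overhead: 16000.0 / 1.02 = 15686.3 Mb.
50 min = 3000 s
Total bitrate budget: 15686.3 Mb / 3000 s = 5.229 Mbps.
Audio total: 96 + 392 + 96 = 584 kbps = 0.584 Mbps.
Video: 5.229 − 0.584 = 4.645 Mbps.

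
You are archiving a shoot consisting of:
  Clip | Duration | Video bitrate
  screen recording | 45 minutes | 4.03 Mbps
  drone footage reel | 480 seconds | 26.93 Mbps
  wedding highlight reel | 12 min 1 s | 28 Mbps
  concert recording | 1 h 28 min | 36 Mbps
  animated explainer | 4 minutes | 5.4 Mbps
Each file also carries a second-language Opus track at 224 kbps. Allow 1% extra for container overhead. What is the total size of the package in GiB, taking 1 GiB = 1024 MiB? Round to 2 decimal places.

27.92 GiB

Audio: 224 kbps = 0.224 Mbps.
screen recording: 4.254 Mbps × 2700 s × 1.01 = 11600.7 Mb
drone footage reel: 27.154 Mbps × 480 s × 1.01 = 13164.3 Mb
wedding highlight reel: 28.224 Mbps × 721 s × 1.01 = 20553.0 Mb
concert recording: 36.224 Mbps × 5280 s × 1.01 = 193175.3 Mb
animated explainer: 5.624 Mbps × 240 s × 1.01 = 1363.3 Mb
Total: 239856.5 Mb = 29982.1 MB.
= 27.92 GiB.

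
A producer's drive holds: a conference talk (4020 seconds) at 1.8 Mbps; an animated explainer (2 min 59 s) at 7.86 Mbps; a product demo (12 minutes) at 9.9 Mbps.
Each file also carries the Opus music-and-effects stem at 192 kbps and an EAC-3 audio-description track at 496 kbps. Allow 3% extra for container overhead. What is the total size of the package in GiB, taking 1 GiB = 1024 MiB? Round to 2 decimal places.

Audio total: 192 + 496 = 688 kbps = 0.688 Mbps.
conference talk: 2.488 Mbps × 4020 s × 1.03 = 10301.8 Mb
animated explainer: 8.548 Mbps × 179 s × 1.03 = 1576.0 Mb
product demo: 10.588 Mbps × 720 s × 1.03 = 7852.1 Mb
Total: 19729.9 Mb = 2466.2 MB.
= 2.297 GiB.

2.30 GiB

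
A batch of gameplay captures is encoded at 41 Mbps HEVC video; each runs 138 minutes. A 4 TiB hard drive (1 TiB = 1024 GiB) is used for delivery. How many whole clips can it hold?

138 min = 8280 s
Per item: 41.000 Mbps × 8280 s = 339,480 Mb = 42,435 MB.
Capacity: 4 TiB = 35,184,372 Mb; 103.64 items → 103 complete.

103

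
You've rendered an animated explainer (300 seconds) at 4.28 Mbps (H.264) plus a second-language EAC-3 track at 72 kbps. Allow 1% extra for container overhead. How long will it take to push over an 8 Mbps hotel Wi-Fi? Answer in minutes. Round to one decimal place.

Audio: 72 kbps = 0.072 Mbps.
Total bitrate: 4.352 Mbps.
File: 4.352 Mbps × 300 s = 1305.6 Mb.
With 1% container overhead: ×1.01. → 1318.7 Mb.
At 8 Mbps: 1318.7 / 8 = 164.8 s ≈ 2.75 minutes.

2.7 minutes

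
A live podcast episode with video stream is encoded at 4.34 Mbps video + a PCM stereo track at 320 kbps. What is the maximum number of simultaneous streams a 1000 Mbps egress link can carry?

Audio: 320 kbps = 0.320 Mbps.
Per-viewer media rate: 4.660 Mbps.
1000 Mbps = 1,000 Mbps; 1,000 / 4.660 = 214.59 → 214 viewers.

214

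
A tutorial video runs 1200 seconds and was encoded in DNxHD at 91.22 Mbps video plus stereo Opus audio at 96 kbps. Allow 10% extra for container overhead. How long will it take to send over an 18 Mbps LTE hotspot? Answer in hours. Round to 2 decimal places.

Audio: 96 kbps = 0.096 Mbps.
Total bitrate: 91.316 Mbps.
File: 91.316 Mbps × 1200 s = 109579.2 Mb.
With 10% container overhead: ×1.10. → 120537.1 Mb.
At 18 Mbps: 120537.1 / 18 = 6696.5 s ≈ 1.86 hours.

1.86 hours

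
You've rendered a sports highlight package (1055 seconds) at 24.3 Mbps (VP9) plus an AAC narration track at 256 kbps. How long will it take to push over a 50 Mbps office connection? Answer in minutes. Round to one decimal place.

Audio: 256 kbps = 0.256 Mbps.
Total bitrate: 24.556 Mbps.
File: 24.556 Mbps × 1055 s = 25906.6 Mb.
At 50 Mbps: 25906.6 / 50 = 518.1 s ≈ 8.64 minutes.

8.6 minutes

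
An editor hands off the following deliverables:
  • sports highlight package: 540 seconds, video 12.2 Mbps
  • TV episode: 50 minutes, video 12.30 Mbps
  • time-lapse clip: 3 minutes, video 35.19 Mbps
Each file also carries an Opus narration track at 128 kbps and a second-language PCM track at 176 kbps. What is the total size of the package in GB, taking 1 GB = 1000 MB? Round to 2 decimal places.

6.37 GB

Audio total: 128 + 176 = 304 kbps = 0.304 Mbps.
sports highlight package: 12.504 Mbps × 540 s = 6752.2 Mb
TV episode: 12.604 Mbps × 3000 s = 37812.0 Mb
time-lapse clip: 35.494 Mbps × 180 s = 6388.9 Mb
Total: 50953.1 Mb = 6369.1 MB.
= 6.369 GB.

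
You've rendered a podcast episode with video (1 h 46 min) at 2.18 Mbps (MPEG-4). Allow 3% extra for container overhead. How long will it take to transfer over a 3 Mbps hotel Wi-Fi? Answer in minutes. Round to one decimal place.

1 h 46 min = 106 min = 6360 s
File: 2.180 Mbps × 6360 s = 13864.8 Mb.
With 3% container overhead: ×1.03. → 14280.7 Mb.
At 3 Mbps: 14280.7 / 3 = 4760.2 s ≈ 79.3 minutes.

79.3 minutes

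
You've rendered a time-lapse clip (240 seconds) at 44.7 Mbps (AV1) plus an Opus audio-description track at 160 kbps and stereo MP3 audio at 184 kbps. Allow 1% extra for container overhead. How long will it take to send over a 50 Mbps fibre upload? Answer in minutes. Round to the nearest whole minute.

Audio total: 160 + 184 = 344 kbps = 0.344 Mbps.
Total bitrate: 45.044 Mbps.
File: 45.044 Mbps × 240 s = 10810.6 Mb.
With 1% container overhead: ×1.01. → 10918.7 Mb.
At 50 Mbps: 10918.7 / 50 = 218.4 s ≈ 3.64 minutes.

4 minutes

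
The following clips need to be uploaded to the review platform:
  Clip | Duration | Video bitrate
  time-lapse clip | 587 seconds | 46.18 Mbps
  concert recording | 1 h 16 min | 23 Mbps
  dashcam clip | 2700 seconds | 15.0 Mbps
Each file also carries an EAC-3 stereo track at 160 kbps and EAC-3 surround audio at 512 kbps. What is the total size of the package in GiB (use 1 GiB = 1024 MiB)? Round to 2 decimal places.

Audio total: 160 + 512 = 672 kbps = 0.672 Mbps.
time-lapse clip: 46.852 Mbps × 587 s = 27502.1 Mb
concert recording: 23.672 Mbps × 4560 s = 107944.3 Mb
dashcam clip: 15.672 Mbps × 2700 s = 42314.4 Mb
Total: 177760.8 Mb = 22220.1 MB.
= 20.69 GiB.

20.69 GiB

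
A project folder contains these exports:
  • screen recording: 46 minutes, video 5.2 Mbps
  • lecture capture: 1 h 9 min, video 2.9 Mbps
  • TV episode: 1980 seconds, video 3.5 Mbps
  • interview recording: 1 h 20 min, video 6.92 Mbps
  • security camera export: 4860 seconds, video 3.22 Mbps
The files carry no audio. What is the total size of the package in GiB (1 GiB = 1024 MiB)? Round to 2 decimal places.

9.56 GiB

screen recording: 5.200 Mbps × 2760 s = 14352.0 Mb
lecture capture: 2.900 Mbps × 4140 s = 12006.0 Mb
TV episode: 3.500 Mbps × 1980 s = 6930.0 Mb
interview recording: 6.920 Mbps × 4800 s = 33216.0 Mb
security camera export: 3.220 Mbps × 4860 s = 15649.2 Mb
Total: 82153.2 Mb = 10269.1 MB.
= 9.564 GiB.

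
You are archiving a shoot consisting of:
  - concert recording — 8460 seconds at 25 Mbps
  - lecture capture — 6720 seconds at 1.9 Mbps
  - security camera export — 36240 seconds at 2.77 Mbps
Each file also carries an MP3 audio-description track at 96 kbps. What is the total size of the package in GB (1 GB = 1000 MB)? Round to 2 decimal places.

41.20 GB

Audio: 96 kbps = 0.096 Mbps.
concert recording: 25.096 Mbps × 8460 s = 212312.2 Mb
lecture capture: 1.996 Mbps × 6720 s = 13413.1 Mb
security camera export: 2.866 Mbps × 36240 s = 103863.8 Mb
Total: 329589.1 Mb = 41198.6 MB.
= 41.20 GB.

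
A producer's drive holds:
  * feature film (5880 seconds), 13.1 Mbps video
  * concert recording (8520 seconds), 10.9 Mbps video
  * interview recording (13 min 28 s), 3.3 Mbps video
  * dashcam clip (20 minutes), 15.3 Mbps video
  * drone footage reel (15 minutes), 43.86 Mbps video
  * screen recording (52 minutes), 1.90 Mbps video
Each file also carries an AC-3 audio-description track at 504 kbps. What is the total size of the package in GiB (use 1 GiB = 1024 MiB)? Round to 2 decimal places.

Audio: 504 kbps = 0.504 Mbps.
feature film: 13.604 Mbps × 5880 s = 79991.5 Mb
concert recording: 11.404 Mbps × 8520 s = 97162.1 Mb
interview recording: 3.804 Mbps × 808 s = 3073.6 Mb
dashcam clip: 15.804 Mbps × 1200 s = 18964.8 Mb
drone footage reel: 44.364 Mbps × 900 s = 39927.6 Mb
screen recording: 2.404 Mbps × 3120 s = 7500.5 Mb
Total: 246620.1 Mb = 30827.5 MB.
= 28.71 GiB.

28.71 GiB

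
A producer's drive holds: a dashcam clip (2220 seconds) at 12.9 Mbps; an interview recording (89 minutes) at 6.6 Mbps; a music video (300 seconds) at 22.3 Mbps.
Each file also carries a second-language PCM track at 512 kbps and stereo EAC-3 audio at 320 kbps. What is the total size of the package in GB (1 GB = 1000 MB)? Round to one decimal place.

9.6 GB

Audio total: 512 + 320 = 832 kbps = 0.832 Mbps.
dashcam clip: 13.732 Mbps × 2220 s = 30485.0 Mb
interview recording: 7.432 Mbps × 5340 s = 39686.9 Mb
music video: 23.132 Mbps × 300 s = 6939.6 Mb
Total: 77111.5 Mb = 9638.9 MB.
= 9.639 GB.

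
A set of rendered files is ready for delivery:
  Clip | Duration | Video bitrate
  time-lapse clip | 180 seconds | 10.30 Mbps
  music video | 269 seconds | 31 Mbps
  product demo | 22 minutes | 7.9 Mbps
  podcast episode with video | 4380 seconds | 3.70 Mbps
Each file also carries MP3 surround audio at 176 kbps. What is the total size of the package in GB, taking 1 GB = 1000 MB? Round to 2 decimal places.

4.74 GB

Audio: 176 kbps = 0.176 Mbps.
time-lapse clip: 10.476 Mbps × 180 s = 1885.7 Mb
music video: 31.176 Mbps × 269 s = 8386.3 Mb
product demo: 8.076 Mbps × 1320 s = 10660.3 Mb
podcast episode with video: 3.876 Mbps × 4380 s = 16976.9 Mb
Total: 37909.2 Mb = 4738.7 MB.
= 4.739 GB.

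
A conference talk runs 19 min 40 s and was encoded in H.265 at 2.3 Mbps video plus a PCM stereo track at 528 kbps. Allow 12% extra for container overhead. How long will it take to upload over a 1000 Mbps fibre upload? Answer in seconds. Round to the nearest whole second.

4 seconds

19 min 40 s = 1180 s
Audio: 528 kbps = 0.528 Mbps.
Total bitrate: 2.828 Mbps.
File: 2.828 Mbps × 1180 s = 3337.0 Mb.
With 12% container overhead: ×1.12. → 3737.5 Mb.
At 1000 Mbps: 3737.5 / 1000 = 3.7 s ≈ 3.74 seconds.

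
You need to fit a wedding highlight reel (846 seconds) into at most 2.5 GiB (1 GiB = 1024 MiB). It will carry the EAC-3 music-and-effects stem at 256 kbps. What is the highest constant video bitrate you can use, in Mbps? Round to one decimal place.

25.1 Mbps

Budget: 2.5 GiB = 21474.8 Mb.
Total bitrate budget: 21474.8 Mb / 846 s = 25.384 Mbps.
Audio: 256 kbps = 0.256 Mbps.
Video: 25.384 − 0.256 = 25.128 Mbps.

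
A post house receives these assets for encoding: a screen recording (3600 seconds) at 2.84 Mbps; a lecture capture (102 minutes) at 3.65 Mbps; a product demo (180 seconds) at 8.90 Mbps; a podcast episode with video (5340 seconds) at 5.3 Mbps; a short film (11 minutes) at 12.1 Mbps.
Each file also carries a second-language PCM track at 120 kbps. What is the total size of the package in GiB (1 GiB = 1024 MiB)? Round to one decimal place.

Audio: 120 kbps = 0.120 Mbps.
screen recording: 2.960 Mbps × 3600 s = 10656.0 Mb
lecture capture: 3.770 Mbps × 6120 s = 23072.4 Mb
product demo: 9.020 Mbps × 180 s = 1623.6 Mb
podcast episode with video: 5.420 Mbps × 5340 s = 28942.8 Mb
short film: 12.220 Mbps × 660 s = 8065.2 Mb
Total: 72360.0 Mb = 9045.0 MB.
= 8.424 GiB.

8.4 GiB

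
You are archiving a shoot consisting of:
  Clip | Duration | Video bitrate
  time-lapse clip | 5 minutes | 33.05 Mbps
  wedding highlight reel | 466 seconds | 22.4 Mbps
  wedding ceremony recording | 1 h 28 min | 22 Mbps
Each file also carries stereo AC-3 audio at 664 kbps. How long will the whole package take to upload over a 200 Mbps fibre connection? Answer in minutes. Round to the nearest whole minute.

12 minutes

Audio: 664 kbps = 0.664 Mbps.
time-lapse clip: 33.714 Mbps × 300 s = 10114.2 Mb
wedding highlight reel: 23.064 Mbps × 466 s = 10747.8 Mb
wedding ceremony recording: 22.664 Mbps × 5280 s = 119665.9 Mb
Total: 140527.9 Mb = 17566.0 MB.
At 200 Mbps: 140527.9 / 200 = 703 s ≈ 11.7 minutes.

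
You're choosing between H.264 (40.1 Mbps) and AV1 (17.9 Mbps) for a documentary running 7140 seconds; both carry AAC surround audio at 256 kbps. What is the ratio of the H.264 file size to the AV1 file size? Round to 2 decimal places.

Audio: 256 kbps = 0.256 Mbps.
H.264: 40.356 Mbps × 7140 s = 288141.8 Mb = 36.018 GB.
AV1: 18.156 Mbps × 7140 s = 129633.8 Mb = 16.204 GB.
Ratio: 36.018 / 16.204 = 2.223.

2.22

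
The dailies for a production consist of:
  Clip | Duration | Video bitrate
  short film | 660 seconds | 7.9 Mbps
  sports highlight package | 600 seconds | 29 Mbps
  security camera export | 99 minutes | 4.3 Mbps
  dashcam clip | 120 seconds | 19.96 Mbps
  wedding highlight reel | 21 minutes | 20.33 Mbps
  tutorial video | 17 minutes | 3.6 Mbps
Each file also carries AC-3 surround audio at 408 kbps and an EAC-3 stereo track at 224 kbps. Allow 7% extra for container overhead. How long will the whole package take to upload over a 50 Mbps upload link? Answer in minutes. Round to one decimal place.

Audio total: 408 + 224 = 632 kbps = 0.632 Mbps.
short film: 8.532 Mbps × 660 s × 1.07 = 6025.3 Mb
sports highlight package: 29.632 Mbps × 600 s × 1.07 = 19023.7 Mb
security camera export: 4.932 Mbps × 5940 s × 1.07 = 31346.8 Mb
dashcam clip: 20.592 Mbps × 120 s × 1.07 = 2644.0 Mb
wedding highlight reel: 20.962 Mbps × 1260 s × 1.07 = 28261.0 Mb
tutorial video: 4.232 Mbps × 1020 s × 1.07 = 4618.8 Mb
Total: 91919.6 Mb = 11490.0 MB.
At 50 Mbps: 91919.6 / 50 = 1838 s ≈ 30.6 minutes.

30.6 minutes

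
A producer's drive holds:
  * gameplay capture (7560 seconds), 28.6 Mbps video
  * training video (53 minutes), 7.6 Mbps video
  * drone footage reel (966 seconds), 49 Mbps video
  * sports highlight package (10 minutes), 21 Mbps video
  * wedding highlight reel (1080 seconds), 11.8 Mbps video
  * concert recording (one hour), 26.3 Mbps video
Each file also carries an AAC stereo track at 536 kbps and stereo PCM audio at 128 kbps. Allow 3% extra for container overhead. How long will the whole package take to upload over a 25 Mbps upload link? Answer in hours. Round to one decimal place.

4.8 hours

Audio total: 536 + 128 = 664 kbps = 0.664 Mbps.
gameplay capture: 29.264 Mbps × 7560 s × 1.03 = 227872.9 Mb
training video: 8.264 Mbps × 3180 s × 1.03 = 27067.9 Mb
drone footage reel: 49.664 Mbps × 966 s × 1.03 = 49414.7 Mb
sports highlight package: 21.664 Mbps × 600 s × 1.03 = 13388.4 Mb
wedding highlight reel: 12.464 Mbps × 1080 s × 1.03 = 13865.0 Mb
concert recording: 26.964 Mbps × 3600 s × 1.03 = 99982.5 Mb
Total: 431591.3 Mb = 53948.9 MB.
At 25 Mbps: 431591.3 / 25 = 17264 s ≈ 4.8 hours.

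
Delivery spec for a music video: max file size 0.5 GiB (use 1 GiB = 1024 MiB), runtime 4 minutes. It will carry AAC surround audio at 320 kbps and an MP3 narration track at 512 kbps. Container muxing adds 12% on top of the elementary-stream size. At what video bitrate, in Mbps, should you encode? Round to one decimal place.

Budget: 0.5 GiB = 4295.0 Mb.
Stream payload after overhead: 4295.0 / 1.12 = 3834.8 Mb.
4 min = 240 s
Total bitrate budget: 3834.8 Mb / 240 s = 15.978 Mbps.
Audio total: 320 + 512 = 832 kbps = 0.832 Mbps.
Video: 15.978 − 0.832 = 15.146 Mbps.

15.1 Mbps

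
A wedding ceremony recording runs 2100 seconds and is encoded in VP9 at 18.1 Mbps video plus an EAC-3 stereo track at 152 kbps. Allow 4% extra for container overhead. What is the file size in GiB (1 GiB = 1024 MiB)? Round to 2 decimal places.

4.64 GiB

Audio: 152 kbps = 0.152 Mbps.
Total bitrate: 18.1 + 0.152 = 18.252 Mbps.
Stream data: 18.252 Mbps × 2100 s = 38329.2 Mb.
With 4% container overhead: ×1.04.
39,862 Mb = 4,982,796,000 bytes ÷ 1,073,741,824 = 4.641 GiB.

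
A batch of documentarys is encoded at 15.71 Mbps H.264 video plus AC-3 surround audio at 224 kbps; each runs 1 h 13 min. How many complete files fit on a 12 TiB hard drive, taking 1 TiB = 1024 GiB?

1512

1 h 13 min = 73 min = 4380 s
Audio: 224 kbps = 0.224 Mbps.
Total bitrate: 15.934 Mbps.
Per item: 15.934 Mbps × 4380 s = 69,791 Mb = 8,724 MB.
Capacity: 12 TiB = 105,553,116 Mb; 1512.42 items → 1512 complete.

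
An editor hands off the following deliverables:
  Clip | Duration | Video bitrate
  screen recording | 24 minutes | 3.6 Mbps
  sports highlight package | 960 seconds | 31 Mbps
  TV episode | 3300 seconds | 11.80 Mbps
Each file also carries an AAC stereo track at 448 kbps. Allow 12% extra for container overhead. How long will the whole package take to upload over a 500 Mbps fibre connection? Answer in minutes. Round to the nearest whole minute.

3 minutes

Audio: 448 kbps = 0.448 Mbps.
screen recording: 4.048 Mbps × 1440 s × 1.12 = 6528.6 Mb
sports highlight package: 31.448 Mbps × 960 s × 1.12 = 33812.9 Mb
TV episode: 12.248 Mbps × 3300 s × 1.12 = 45268.6 Mb
Total: 85610.1 Mb = 10701.3 MB.
At 500 Mbps: 85610.1 / 500 = 171 s ≈ 2.85 minutes.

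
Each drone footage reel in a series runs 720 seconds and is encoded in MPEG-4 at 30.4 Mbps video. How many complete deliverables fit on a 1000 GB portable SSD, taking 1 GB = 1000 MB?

Per item: 30.400 Mbps × 720 s = 21,888 Mb = 2,736 MB.
Capacity: 1000 GB = 8,000,000 Mb; 365.50 items → 365 complete.

365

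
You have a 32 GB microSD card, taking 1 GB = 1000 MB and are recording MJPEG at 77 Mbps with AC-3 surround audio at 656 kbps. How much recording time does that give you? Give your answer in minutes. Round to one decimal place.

Audio: 656 kbps = 0.656 Mbps.
Total bitrate: 77 + 0.656 = 77.656 Mbps.
Capacity: 32 GB = 256,000 Mb.
Recording time: 256,000 / 77.656 = 3,297 s ≈ 54.9 minutes.

54.9 minutes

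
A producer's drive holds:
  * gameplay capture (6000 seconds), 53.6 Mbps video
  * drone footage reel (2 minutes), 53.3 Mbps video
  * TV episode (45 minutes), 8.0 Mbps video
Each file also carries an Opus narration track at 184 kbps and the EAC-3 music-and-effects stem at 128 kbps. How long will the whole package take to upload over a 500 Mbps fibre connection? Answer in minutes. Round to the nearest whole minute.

Audio total: 184 + 128 = 312 kbps = 0.312 Mbps.
gameplay capture: 53.912 Mbps × 6000 s = 323472.0 Mb
drone footage reel: 53.612 Mbps × 120 s = 6433.4 Mb
TV episode: 8.312 Mbps × 2700 s = 22442.4 Mb
Total: 352347.8 Mb = 44043.5 MB.
At 500 Mbps: 352347.8 / 500 = 705 s ≈ 11.7 minutes.

12 minutes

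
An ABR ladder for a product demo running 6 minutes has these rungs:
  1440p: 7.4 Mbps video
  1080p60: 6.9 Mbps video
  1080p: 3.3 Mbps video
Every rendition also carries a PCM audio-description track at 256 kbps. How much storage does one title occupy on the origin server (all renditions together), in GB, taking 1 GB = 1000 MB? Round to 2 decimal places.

6 min = 360 s
Audio: 256 kbps = 0.256 Mbps.
Sum of rendition bitrates: (7.4+0.256) + (6.9+0.256) + (3.3+0.256) = 18.368 Mbps.
× 360 s = 6,612 Mb = 826.6 MB = 0.8266 GB.

0.83 GB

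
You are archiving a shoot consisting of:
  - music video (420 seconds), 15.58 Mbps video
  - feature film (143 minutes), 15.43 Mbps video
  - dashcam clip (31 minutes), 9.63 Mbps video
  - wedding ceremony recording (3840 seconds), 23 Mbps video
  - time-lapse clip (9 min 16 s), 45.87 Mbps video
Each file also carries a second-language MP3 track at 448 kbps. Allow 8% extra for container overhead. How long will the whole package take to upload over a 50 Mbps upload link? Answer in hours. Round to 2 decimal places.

Audio: 448 kbps = 0.448 Mbps.
music video: 16.028 Mbps × 420 s × 1.08 = 7270.3 Mb
feature film: 15.878 Mbps × 8580 s × 1.08 = 147131.9 Mb
dashcam clip: 10.078 Mbps × 1860 s × 1.08 = 20244.7 Mb
wedding ceremony recording: 23.448 Mbps × 3840 s × 1.08 = 97243.5 Mb
time-lapse clip: 46.318 Mbps × 556 s × 1.08 = 27813.0 Mb
Total: 299703.5 Mb = 37462.9 MB.
At 50 Mbps: 299703.5 / 50 = 5994 s ≈ 1.67 hours.

1.67 hours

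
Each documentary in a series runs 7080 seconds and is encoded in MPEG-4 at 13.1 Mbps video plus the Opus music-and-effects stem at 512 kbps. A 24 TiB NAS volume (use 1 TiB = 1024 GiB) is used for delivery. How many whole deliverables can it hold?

Audio: 512 kbps = 0.512 Mbps.
Total bitrate: 13.612 Mbps.
Per item: 13.612 Mbps × 7080 s = 96,373 Mb = 12,047 MB.
Capacity: 24 TiB = 211,106,233 Mb; 2190.51 items → 2190 complete.

2190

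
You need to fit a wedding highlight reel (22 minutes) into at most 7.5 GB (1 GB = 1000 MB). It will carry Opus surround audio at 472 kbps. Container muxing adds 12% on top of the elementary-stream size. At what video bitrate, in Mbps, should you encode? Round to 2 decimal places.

40.11 Mbps

Budget: 7.5 GB = 60000.0 Mb.
Stream payload after overhead: 60000.0 / 1.12 = 53571.4 Mb.
22 min = 1320 s
Total bitrate budget: 53571.4 Mb / 1320 s = 40.584 Mbps.
Audio: 472 kbps = 0.472 Mbps.
Video: 40.584 − 0.472 = 40.112 Mbps.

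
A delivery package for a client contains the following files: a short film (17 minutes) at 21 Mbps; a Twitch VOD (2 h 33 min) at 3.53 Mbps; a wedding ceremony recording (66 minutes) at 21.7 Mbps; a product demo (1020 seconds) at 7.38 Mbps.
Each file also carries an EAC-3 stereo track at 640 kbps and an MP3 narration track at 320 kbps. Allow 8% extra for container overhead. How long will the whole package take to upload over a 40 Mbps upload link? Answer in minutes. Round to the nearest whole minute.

Audio total: 640 + 320 = 960 kbps = 0.960 Mbps.
short film: 21.960 Mbps × 1020 s × 1.08 = 24191.1 Mb
Twitch VOD: 4.490 Mbps × 9180 s × 1.08 = 44515.7 Mb
wedding ceremony recording: 22.660 Mbps × 3960 s × 1.08 = 96912.3 Mb
product demo: 8.340 Mbps × 1020 s × 1.08 = 9187.3 Mb
Total: 174806.4 Mb = 21850.8 MB.
At 40 Mbps: 174806.4 / 40 = 4370 s ≈ 72.8 minutes.

73 minutes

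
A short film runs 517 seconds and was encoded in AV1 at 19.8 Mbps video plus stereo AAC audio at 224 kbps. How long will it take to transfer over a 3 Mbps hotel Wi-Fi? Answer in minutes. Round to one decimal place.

Audio: 224 kbps = 0.224 Mbps.
Total bitrate: 20.024 Mbps.
File: 20.024 Mbps × 517 s = 10352.4 Mb.
At 3 Mbps: 10352.4 / 3 = 3450.8 s ≈ 57.5 minutes.

57.5 minutes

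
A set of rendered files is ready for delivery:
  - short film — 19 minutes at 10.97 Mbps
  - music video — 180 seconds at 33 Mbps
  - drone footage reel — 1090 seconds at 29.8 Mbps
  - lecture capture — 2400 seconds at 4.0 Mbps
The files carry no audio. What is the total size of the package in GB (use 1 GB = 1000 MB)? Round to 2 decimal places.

short film: 10.970 Mbps × 1140 s = 12505.8 Mb
music video: 33.000 Mbps × 180 s = 5940.0 Mb
drone footage reel: 29.800 Mbps × 1090 s = 32482.0 Mb
lecture capture: 4.000 Mbps × 2400 s = 9600.0 Mb
Total: 60527.8 Mb = 7566.0 MB.
= 7.566 GB.

7.57 GB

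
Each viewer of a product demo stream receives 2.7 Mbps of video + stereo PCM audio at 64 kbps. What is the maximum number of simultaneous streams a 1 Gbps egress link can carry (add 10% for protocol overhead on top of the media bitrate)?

Audio: 64 kbps = 0.064 Mbps.
Per-viewer media rate: 2.764 Mbps.
On the wire with 10% overhead: 3.040 Mbps.
1 Gbps = 1,000 Mbps; 1,000 / 3.040 = 328.90 → 328 viewers.

328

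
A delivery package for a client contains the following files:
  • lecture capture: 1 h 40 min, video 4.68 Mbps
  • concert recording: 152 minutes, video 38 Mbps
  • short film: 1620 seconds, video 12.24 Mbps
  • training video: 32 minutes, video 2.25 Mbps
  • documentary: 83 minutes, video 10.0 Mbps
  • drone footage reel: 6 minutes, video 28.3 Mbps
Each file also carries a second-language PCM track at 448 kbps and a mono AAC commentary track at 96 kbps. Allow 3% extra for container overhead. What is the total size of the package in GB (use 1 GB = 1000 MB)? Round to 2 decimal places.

Audio total: 448 + 96 = 544 kbps = 0.544 Mbps.
lecture capture: 5.224 Mbps × 6000 s × 1.03 = 32284.3 Mb
concert recording: 38.544 Mbps × 9120 s × 1.03 = 362066.9 Mb
short film: 12.784 Mbps × 1620 s × 1.03 = 21331.4 Mb
training video: 2.794 Mbps × 1920 s × 1.03 = 5525.4 Mb
documentary: 10.544 Mbps × 4980 s × 1.03 = 54084.4 Mb
drone footage reel: 28.844 Mbps × 360 s × 1.03 = 10695.4 Mb
Total: 485987.8 Mb = 60748.5 MB.
= 60.75 GB.

60.75 GB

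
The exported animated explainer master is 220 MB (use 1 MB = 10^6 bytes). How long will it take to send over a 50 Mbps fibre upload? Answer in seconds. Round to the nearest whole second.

File: 220 MB = 1760.0 Mb.
At 50 Mbps: 1760.0 / 50 = 35.2 s ≈ 35.2 seconds.

35 seconds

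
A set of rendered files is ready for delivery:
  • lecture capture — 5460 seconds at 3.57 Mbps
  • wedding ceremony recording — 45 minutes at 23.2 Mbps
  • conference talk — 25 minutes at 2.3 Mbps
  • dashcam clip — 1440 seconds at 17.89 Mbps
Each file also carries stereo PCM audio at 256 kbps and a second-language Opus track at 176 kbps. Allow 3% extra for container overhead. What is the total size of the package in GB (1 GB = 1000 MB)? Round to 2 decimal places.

14.95 GB

Audio total: 256 + 176 = 432 kbps = 0.432 Mbps.
lecture capture: 4.002 Mbps × 5460 s × 1.03 = 22506.4 Mb
wedding ceremony recording: 23.632 Mbps × 2700 s × 1.03 = 65720.6 Mb
conference talk: 2.732 Mbps × 1500 s × 1.03 = 4220.9 Mb
dashcam clip: 18.322 Mbps × 1440 s × 1.03 = 27175.2 Mb
Total: 119623.2 Mb = 14952.9 MB.
= 14.95 GB.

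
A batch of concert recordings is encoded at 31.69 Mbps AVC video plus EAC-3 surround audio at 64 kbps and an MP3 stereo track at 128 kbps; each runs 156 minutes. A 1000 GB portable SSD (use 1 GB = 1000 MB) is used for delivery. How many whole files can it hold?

26

156 min = 9360 s
Audio total: 64 + 128 = 192 kbps = 0.192 Mbps.
Total bitrate: 31.882 Mbps.
Per item: 31.882 Mbps × 9360 s = 298,416 Mb = 37,302 MB.
Capacity: 1000 GB = 8,000,000 Mb; 26.81 items → 26 complete.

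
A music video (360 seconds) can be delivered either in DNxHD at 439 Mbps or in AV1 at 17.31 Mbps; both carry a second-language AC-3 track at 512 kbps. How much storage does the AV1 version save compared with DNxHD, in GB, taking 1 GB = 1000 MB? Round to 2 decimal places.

18.98 GB

Audio: 512 kbps = 0.512 Mbps.
DNxHD: 439.512 Mbps × 360 s = 158224.3 Mb = 19.778 GB.
AV1: 17.822 Mbps × 360 s = 6415.9 Mb = 0.802 GB.
Saving: 19.778 − 0.802 = 18.976 GB.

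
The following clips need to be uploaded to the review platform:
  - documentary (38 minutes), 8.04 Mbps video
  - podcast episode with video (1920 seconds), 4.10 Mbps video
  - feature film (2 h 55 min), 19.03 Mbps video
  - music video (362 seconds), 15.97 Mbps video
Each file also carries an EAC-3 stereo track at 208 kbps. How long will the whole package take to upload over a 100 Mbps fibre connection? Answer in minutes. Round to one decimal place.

39.2 minutes

Audio: 208 kbps = 0.208 Mbps.
documentary: 8.248 Mbps × 2280 s = 18805.4 Mb
podcast episode with video: 4.308 Mbps × 1920 s = 8271.4 Mb
feature film: 19.238 Mbps × 10500 s = 201999.0 Mb
music video: 16.178 Mbps × 362 s = 5856.4 Mb
Total: 234932.2 Mb = 29366.5 MB.
At 100 Mbps: 234932.2 / 100 = 2349 s ≈ 39.2 minutes.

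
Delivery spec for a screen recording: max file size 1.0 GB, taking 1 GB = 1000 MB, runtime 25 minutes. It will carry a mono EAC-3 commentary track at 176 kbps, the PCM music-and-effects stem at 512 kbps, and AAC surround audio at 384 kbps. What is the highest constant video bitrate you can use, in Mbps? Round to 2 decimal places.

Budget: 1.0 GB = 8000.0 Mb.
25 min = 1500 s
Total bitrate budget: 8000.0 Mb / 1500 s = 5.333 Mbps.
Audio total: 176 + 512 + 384 = 1072 kbps = 1.072 Mbps.
Video: 5.333 − 1.072 = 4.261 Mbps.

4.26 Mbps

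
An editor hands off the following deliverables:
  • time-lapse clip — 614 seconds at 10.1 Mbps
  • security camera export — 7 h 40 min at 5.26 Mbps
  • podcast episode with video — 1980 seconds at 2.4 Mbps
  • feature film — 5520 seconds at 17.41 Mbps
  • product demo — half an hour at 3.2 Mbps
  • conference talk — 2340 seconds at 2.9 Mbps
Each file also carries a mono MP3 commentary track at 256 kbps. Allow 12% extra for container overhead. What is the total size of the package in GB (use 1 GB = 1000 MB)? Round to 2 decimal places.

38.50 GB

Audio: 256 kbps = 0.256 Mbps.
time-lapse clip: 10.356 Mbps × 614 s × 1.12 = 7121.6 Mb
security camera export: 5.516 Mbps × 27600 s × 1.12 = 170510.6 Mb
podcast episode with video: 2.656 Mbps × 1980 s × 1.12 = 5889.9 Mb
feature film: 17.666 Mbps × 5520 s × 1.12 = 109218.3 Mb
product demo: 3.456 Mbps × 1800 s × 1.12 = 6967.3 Mb
conference talk: 3.156 Mbps × 2340 s × 1.12 = 8271.2 Mb
Total: 307979.0 Mb = 38497.4 MB.
= 38.50 GB.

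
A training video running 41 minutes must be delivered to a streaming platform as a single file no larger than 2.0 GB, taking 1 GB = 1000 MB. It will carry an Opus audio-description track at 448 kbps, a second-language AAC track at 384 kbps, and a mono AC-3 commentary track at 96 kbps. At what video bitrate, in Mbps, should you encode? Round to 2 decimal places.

5.58 Mbps

Budget: 2.0 GB = 16000.0 Mb.
41 min = 2460 s
Total bitrate budget: 16000.0 Mb / 2460 s = 6.504 Mbps.
Audio total: 448 + 384 + 96 = 928 kbps = 0.928 Mbps.
Video: 6.504 − 0.928 = 5.576 Mbps.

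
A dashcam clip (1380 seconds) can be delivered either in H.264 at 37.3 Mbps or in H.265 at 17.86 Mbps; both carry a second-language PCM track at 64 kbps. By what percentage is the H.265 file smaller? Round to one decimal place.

52.0%

Audio: 64 kbps = 0.064 Mbps.
H.264: 37.364 Mbps × 1380 s = 51562.3 Mb = 6.003 GiB.
H.265: 17.924 Mbps × 1380 s = 24735.1 Mb = 2.880 GiB.
Reduction: (1 − 2.880/6.003) × 100 = 52.03%.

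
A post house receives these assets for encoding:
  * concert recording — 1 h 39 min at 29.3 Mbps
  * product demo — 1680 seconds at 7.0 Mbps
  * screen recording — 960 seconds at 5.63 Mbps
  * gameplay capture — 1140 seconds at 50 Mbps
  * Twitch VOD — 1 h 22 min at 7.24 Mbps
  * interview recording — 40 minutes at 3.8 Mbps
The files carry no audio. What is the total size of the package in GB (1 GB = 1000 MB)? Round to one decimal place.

concert recording: 29.300 Mbps × 5940 s = 174042.0 Mb
product demo: 7.000 Mbps × 1680 s = 11760.0 Mb
screen recording: 5.630 Mbps × 960 s = 5404.8 Mb
gameplay capture: 50.000 Mbps × 1140 s = 57000.0 Mb
Twitch VOD: 7.240 Mbps × 4920 s = 35620.8 Mb
interview recording: 3.800 Mbps × 2400 s = 9120.0 Mb
Total: 292947.6 Mb = 36618.4 MB.
= 36.62 GB.

36.6 GB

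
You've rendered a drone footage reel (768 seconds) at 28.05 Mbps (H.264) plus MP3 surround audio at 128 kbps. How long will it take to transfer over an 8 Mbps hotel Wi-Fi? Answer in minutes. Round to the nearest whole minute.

45 minutes

Audio: 128 kbps = 0.128 Mbps.
Total bitrate: 28.178 Mbps.
File: 28.178 Mbps × 768 s = 21640.7 Mb.
At 8 Mbps: 21640.7 / 8 = 2705.1 s ≈ 45.1 minutes.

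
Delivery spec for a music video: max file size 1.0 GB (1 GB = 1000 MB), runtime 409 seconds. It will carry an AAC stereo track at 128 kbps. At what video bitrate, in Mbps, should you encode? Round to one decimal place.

19.4 Mbps

Budget: 1.0 GB = 8000.0 Mb.
Total bitrate budget: 8000.0 Mb / 409 s = 19.560 Mbps.
Audio: 128 kbps = 0.128 Mbps.
Video: 19.560 − 0.128 = 19.432 Mbps.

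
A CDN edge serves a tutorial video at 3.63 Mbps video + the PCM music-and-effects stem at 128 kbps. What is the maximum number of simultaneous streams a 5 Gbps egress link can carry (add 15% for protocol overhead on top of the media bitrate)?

Audio: 128 kbps = 0.128 Mbps.
Per-viewer media rate: 3.758 Mbps.
On the wire with 15% overhead: 4.322 Mbps.
5 Gbps = 5,000 Mbps; 5,000 / 4.322 = 1156.95 → 1156 viewers.

1156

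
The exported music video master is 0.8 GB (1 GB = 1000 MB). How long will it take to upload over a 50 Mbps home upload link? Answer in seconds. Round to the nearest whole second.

File: 0.8 GB = 6400.0 Mb.
At 50 Mbps: 6400.0 / 50 = 128.0 s ≈ 128 seconds.

128 seconds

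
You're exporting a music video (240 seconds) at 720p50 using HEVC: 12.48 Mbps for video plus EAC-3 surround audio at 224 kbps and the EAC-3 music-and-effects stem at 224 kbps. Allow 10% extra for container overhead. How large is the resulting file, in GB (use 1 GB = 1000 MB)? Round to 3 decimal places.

0.427 GB

Audio total: 224 + 224 = 448 kbps = 0.448 Mbps.
Total bitrate: 12.48 + 0.448 = 12.928 Mbps.
Stream data: 12.928 Mbps × 240 s = 3102.7 Mb.
With 10% container overhead: ×1.10.
3,413 Mb ÷ 8 = 426.6 MB → 0.4266 GB.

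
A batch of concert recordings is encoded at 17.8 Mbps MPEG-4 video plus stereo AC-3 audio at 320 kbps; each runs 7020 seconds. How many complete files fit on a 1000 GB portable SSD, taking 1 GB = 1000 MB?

62

Audio: 320 kbps = 0.320 Mbps.
Total bitrate: 18.120 Mbps.
Per item: 18.120 Mbps × 7020 s = 127,202 Mb = 15,900 MB.
Capacity: 1000 GB = 8,000,000 Mb; 62.89 items → 62 complete.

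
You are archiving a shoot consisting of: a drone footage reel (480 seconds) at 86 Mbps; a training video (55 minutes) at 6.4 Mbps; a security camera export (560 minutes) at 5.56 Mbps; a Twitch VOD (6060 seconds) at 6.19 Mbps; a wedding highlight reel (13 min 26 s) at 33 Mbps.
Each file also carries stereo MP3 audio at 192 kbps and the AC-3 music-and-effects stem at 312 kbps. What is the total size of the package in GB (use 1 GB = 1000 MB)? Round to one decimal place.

Audio total: 192 + 312 = 504 kbps = 0.504 Mbps.
drone footage reel: 86.504 Mbps × 480 s = 41521.9 Mb
training video: 6.904 Mbps × 3300 s = 22783.2 Mb
security camera export: 6.064 Mbps × 33600 s = 203750.4 Mb
Twitch VOD: 6.694 Mbps × 6060 s = 40565.6 Mb
wedding highlight reel: 33.504 Mbps × 806 s = 27004.2 Mb
Total: 335625.4 Mb = 41953.2 MB.
= 41.95 GB.

42.0 GB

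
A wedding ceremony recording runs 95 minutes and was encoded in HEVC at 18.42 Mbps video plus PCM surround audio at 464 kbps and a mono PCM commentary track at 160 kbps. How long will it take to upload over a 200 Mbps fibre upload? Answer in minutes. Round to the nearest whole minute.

95 min = 5700 s
Audio total: 464 + 160 = 624 kbps = 0.624 Mbps.
Total bitrate: 19.044 Mbps.
File: 19.044 Mbps × 5700 s = 108550.8 Mb.
At 200 Mbps: 108550.8 / 200 = 542.8 s ≈ 9.05 minutes.

9 minutes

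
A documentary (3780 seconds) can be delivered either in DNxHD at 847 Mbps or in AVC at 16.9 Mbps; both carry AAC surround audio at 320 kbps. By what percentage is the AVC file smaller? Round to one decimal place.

Audio: 320 kbps = 0.320 Mbps.
DNxHD: 847.320 Mbps × 3780 s = 3202869.6 Mb = 372.863 GiB.
AVC: 17.220 Mbps × 3780 s = 65091.6 Mb = 7.578 GiB.
Reduction: (1 − 7.578/372.863) × 100 = 97.97%.

98.0%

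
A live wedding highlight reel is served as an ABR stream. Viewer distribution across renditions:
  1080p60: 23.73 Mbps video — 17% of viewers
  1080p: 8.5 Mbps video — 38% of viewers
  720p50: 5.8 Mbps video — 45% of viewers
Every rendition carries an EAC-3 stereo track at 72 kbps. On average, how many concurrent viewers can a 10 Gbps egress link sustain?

Audio: 72 kbps = 0.072 Mbps.
Average per-viewer bitrate: 0.17×23.802 + 0.38×8.572 + 0.45×5.872 = 9.946 Mbps.
10 Gbps = 10,000 Mbps; 10,000 / 9.946 = 1005.42 → 1005.

1005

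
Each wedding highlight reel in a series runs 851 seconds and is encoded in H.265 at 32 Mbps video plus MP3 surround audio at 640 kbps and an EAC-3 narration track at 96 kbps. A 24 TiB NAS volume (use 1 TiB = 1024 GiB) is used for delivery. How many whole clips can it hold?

7577

Audio total: 640 + 96 = 736 kbps = 0.736 Mbps.
Total bitrate: 32.736 Mbps.
Per item: 32.736 Mbps × 851 s = 27,858 Mb = 3,482 MB.
Capacity: 24 TiB = 211,106,233 Mb; 7577.85 items → 7577 complete.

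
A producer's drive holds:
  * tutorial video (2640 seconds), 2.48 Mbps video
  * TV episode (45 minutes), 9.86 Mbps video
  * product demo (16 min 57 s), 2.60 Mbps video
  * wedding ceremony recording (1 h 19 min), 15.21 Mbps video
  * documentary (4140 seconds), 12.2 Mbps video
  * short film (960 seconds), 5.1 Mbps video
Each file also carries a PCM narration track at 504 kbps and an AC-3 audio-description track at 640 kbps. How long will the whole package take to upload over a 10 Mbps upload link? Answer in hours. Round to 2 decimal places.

5.05 hours

Audio total: 504 + 640 = 1144 kbps = 1.144 Mbps.
tutorial video: 3.624 Mbps × 2640 s = 9567.4 Mb
TV episode: 11.004 Mbps × 2700 s = 29710.8 Mb
product demo: 3.744 Mbps × 1017 s = 3807.6 Mb
wedding ceremony recording: 16.354 Mbps × 4740 s = 77518.0 Mb
documentary: 13.344 Mbps × 4140 s = 55244.2 Mb
short film: 6.244 Mbps × 960 s = 5994.2 Mb
Total: 181842.2 Mb = 22730.3 MB.
At 10 Mbps: 181842.2 / 10 = 18184 s ≈ 5.05 hours.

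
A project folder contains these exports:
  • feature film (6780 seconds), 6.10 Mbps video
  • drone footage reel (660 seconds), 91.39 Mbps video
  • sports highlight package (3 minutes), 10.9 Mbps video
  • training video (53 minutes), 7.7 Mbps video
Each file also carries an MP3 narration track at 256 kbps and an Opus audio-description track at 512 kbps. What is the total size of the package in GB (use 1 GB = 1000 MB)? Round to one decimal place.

17.1 GB

Audio total: 256 + 512 = 768 kbps = 0.768 Mbps.
feature film: 6.868 Mbps × 6780 s = 46565.0 Mb
drone footage reel: 92.158 Mbps × 660 s = 60824.3 Mb
sports highlight package: 11.668 Mbps × 180 s = 2100.2 Mb
training video: 8.468 Mbps × 3180 s = 26928.2 Mb
Total: 136417.8 Mb = 17052.2 MB.
= 17.05 GB.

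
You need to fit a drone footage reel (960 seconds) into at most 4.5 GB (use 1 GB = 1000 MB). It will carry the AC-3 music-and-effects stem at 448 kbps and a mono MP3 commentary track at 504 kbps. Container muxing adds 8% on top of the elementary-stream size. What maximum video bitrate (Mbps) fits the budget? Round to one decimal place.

33.8 Mbps

Budget: 4.5 GB = 36000.0 Mb.
Stream payload after overhead: 36000.0 / 1.08 = 33333.3 Mb.
Total bitrate budget: 33333.3 Mb / 960 s = 34.722 Mbps.
Audio total: 448 + 504 = 952 kbps = 0.952 Mbps.
Video: 34.722 − 0.952 = 33.770 Mbps.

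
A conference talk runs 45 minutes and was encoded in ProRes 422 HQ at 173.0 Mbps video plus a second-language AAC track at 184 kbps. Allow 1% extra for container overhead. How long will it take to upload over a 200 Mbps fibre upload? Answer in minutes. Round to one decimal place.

39.4 minutes

45 min = 2700 s
Audio: 184 kbps = 0.184 Mbps.
Total bitrate: 173.184 Mbps.
File: 173.184 Mbps × 2700 s = 467596.8 Mb.
With 1% container overhead: ×1.01. → 472272.8 Mb.
At 200 Mbps: 472272.8 / 200 = 2361.4 s ≈ 39.4 minutes.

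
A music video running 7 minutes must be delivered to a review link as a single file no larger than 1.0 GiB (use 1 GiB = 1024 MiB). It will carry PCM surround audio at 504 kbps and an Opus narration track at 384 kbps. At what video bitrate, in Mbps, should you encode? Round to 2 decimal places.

Budget: 1.0 GiB = 8589.9 Mb.
7 min = 420 s
Total bitrate budget: 8589.9 Mb / 420 s = 20.452 Mbps.
Audio total: 504 + 384 = 888 kbps = 0.888 Mbps.
Video: 20.452 − 0.888 = 19.564 Mbps.

19.56 Mbps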